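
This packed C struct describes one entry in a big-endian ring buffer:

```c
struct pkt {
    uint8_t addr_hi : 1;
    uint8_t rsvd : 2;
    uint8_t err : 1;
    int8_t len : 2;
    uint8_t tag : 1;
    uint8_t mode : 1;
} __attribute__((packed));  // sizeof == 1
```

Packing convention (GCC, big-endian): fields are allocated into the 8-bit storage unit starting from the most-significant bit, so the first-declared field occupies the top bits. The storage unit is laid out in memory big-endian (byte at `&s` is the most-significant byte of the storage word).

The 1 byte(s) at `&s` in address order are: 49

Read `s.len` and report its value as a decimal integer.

[0]=0x49 (big-endian) → word 0x49
addr_hi [7+:1] = (word>>7) & 0x1 = 0
rsvd [5+:2] = (word>>5) & 0x3 = 2
err [4+:1] = (word>>4) & 0x1 = 0
len [2+:2] = (word>>2) & 0x3 = 2  ←
tag [1+:1] = (word>>1) & 0x1 = 0
mode [0+:1] = (word>>0) & 0x1 = 1
len signed 2b, MSB=1: 2 - 4 = -2

-2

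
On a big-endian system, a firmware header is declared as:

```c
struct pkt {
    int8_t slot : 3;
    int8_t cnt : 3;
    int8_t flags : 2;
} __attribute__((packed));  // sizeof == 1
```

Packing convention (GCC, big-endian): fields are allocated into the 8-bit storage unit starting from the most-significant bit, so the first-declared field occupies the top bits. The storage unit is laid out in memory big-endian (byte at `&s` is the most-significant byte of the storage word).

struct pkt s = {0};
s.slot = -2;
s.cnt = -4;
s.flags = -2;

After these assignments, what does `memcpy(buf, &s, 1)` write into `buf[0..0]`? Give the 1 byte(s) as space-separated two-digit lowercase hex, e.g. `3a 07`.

d2

[5+:3] slot=-2 & 0x7 = 0x6; word=0xc0
[2+:3] cnt=-4 & 0x7 = 0x4; word=0xd0
[0+:2] flags=-2 & 0x3 = 0x2; word=0xd2
word = 0xd2 → big-endian bytes:
  [0]=0xd2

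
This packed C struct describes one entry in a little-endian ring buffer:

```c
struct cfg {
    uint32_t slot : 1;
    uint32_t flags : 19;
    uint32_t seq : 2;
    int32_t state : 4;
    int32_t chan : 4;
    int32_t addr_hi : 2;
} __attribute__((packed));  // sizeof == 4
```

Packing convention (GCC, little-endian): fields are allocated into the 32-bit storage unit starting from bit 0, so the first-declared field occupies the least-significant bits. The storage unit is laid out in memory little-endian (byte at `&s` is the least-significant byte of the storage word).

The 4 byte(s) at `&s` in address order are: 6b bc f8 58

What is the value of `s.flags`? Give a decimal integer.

[0]=0x6b [1]=0xbc [2]=0xf8 [3]=0x58 (little-endian) → word 0x58f8bc6b
slot:1 @ bit 0 → (0x58f8bc6b>>0)&0x1 = 0x1
flags:19 @ bit 1 → (0x58f8bc6b>>1)&0x7ffff = 0x45e35  ←
seq:2 @ bit 20 → (0x58f8bc6b>>20)&0x3 = 0x3
state:4 @ bit 22 → (0x58f8bc6b>>22)&0xf = 0x3
chan:4 @ bit 26 → (0x58f8bc6b>>26)&0xf = 0x6
addr_hi:2 @ bit 30 → (0x58f8bc6b>>30)&0x3 = 0x1

286261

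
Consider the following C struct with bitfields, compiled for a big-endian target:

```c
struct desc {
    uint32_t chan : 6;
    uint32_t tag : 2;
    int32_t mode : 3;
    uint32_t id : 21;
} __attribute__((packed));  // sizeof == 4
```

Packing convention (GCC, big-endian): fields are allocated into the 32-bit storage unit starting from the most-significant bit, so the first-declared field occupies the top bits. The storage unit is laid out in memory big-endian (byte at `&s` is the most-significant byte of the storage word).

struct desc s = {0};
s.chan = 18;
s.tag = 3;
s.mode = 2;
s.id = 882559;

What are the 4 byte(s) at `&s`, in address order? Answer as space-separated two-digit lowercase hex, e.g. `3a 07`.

chan:6 = 18 → 0x12 << 26 → word 0x48000000
tag:2 = 3 → 0x3 << 24 → word 0x4b000000
mode:3 = 2 → 0x2 << 21 → word 0x4b400000
id:21 = 882559 → 0xd777f << 0 → word 0x4b4d777f
word = 0x4b4d777f → big-endian bytes:
  [0]=0x4b  [1]=0x4d  [2]=0x77  [3]=0x7f

4b 4d 77 7f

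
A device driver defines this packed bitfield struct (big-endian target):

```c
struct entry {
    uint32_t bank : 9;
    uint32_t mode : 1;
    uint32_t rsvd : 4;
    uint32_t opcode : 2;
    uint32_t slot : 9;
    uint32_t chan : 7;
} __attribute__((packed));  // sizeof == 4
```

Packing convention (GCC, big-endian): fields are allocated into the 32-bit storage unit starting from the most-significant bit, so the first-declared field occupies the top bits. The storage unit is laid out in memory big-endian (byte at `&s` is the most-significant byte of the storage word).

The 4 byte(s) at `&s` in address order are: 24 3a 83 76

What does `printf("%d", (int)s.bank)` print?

72

[0]=0x24 [1]=0x3a [2]=0x83 [3]=0x76 (big-endian) → word 0x243a8376
bank [23+:9] = (word>>23) & 0x1ff = 72  ←
mode [22+:1] = (word>>22) & 0x1 = 0
rsvd [18+:4] = (word>>18) & 0xf = 14
opcode [16+:2] = (word>>16) & 0x3 = 2
slot [7+:9] = (word>>7) & 0x1ff = 262
chan [0+:7] = (word>>0) & 0x7f = 118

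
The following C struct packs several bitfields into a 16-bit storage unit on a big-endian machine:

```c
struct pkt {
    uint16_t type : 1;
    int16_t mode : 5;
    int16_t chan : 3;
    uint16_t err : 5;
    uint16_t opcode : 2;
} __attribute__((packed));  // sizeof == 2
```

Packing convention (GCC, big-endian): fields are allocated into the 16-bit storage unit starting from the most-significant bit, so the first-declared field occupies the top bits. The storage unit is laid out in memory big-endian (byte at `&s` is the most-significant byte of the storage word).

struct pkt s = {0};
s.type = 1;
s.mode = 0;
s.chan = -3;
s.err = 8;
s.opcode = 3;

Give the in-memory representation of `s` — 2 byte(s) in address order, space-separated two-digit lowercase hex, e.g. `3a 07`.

type:1 = 1 → 0x1 << 15 → word 0x8000
mode:5 = 0 → 0x0 << 10 → word 0x8000
chan:3 = -3 → 0x5 << 7 → word 0x8280
err:5 = 8 → 0x8 << 2 → word 0x82a0
opcode:2 = 3 → 0x3 << 0 → word 0x82a3
word = 0x82a3 → big-endian bytes:
  [0]=0x82  [1]=0xa3

82 a3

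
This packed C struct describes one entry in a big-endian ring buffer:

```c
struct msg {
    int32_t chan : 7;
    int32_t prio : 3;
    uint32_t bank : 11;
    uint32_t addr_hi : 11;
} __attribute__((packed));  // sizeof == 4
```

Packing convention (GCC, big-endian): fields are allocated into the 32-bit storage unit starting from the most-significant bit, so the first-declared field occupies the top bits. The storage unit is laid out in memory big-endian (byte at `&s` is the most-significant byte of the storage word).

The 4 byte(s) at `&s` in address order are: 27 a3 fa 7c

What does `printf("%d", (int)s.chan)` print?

[0]=0x27 [1]=0xa3 [2]=0xfa [3]=0x7c (big-endian) → word 0x27a3fa7c
chan:7 @ bit 25 → (0x27a3fa7c>>25)&0x7f = 0x13  ←
prio:3 @ bit 22 → (0x27a3fa7c>>22)&0x7 = 0x6
bank:11 @ bit 11 → (0x27a3fa7c>>11)&0x7ff = 0x47f
addr_hi:11 @ bit 0 → (0x27a3fa7c>>0)&0x7ff = 0x27c
chan signed 7b, MSB=0: value = 19

19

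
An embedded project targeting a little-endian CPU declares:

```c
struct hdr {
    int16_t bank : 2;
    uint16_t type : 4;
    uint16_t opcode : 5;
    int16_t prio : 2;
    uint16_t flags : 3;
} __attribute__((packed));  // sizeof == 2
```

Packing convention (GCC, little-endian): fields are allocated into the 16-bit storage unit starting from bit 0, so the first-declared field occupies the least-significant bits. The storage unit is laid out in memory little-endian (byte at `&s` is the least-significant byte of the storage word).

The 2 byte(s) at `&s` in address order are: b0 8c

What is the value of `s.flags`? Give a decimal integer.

[0]=0xb0 [1]=0x8c (little-endian) → word 0x8cb0
bank:2 @ bit 0 → (0x8cb0>>0)&0x3 = 0x0
type:4 @ bit 2 → (0x8cb0>>2)&0xf = 0xc
opcode:5 @ bit 6 → (0x8cb0>>6)&0x1f = 0x12
prio:2 @ bit 11 → (0x8cb0>>11)&0x3 = 0x1
flags:3 @ bit 13 → (0x8cb0>>13)&0x7 = 0x4  ←

4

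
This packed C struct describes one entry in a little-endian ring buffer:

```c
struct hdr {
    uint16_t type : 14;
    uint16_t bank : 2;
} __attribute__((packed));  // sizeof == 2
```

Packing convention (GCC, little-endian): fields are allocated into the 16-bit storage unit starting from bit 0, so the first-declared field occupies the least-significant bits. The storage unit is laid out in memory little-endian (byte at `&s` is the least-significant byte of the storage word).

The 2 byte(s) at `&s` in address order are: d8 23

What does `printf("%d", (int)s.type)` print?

9176

[0]=0xd8 [1]=0x23 (little-endian) → word 0x23d8
type [0+:14] = (word>>0) & 0x3fff = 9176  ←
bank [14+:2] = (word>>14) & 0x3 = 0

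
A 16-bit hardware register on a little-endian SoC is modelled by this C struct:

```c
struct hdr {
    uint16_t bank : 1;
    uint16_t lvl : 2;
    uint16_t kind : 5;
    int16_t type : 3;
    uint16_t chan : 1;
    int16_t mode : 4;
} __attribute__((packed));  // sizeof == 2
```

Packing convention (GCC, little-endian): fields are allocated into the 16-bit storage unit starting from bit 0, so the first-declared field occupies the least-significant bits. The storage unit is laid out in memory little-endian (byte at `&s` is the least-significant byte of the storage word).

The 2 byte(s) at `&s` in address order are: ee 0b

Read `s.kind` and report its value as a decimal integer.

[0]=0xee [1]=0x0b (little-endian) → word 0x0bee
bank:1 @ bit 0 → (0x0bee>>0)&0x1 = 0x0
lvl:2 @ bit 1 → (0x0bee>>1)&0x3 = 0x3
kind:5 @ bit 3 → (0x0bee>>3)&0x1f = 0x1d  ←
type:3 @ bit 8 → (0x0bee>>8)&0x7 = 0x3
chan:1 @ bit 11 → (0x0bee>>11)&0x1 = 0x1
mode:4 @ bit 12 → (0x0bee>>12)&0xf = 0x0

29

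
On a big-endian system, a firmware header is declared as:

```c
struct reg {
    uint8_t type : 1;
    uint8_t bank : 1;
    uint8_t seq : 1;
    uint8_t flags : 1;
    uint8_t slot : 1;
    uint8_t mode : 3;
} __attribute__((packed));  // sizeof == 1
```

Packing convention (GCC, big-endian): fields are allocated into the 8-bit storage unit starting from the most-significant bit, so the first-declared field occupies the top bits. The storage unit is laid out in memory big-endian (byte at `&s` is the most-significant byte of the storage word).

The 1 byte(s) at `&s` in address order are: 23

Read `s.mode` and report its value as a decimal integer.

3

[0]=0x23 (big-endian) → word 0x23
type:1 @ bit 7 → (0x23>>7)&0x1 = 0x0
bank:1 @ bit 6 → (0x23>>6)&0x1 = 0x0
seq:1 @ bit 5 → (0x23>>5)&0x1 = 0x1
flags:1 @ bit 4 → (0x23>>4)&0x1 = 0x0
slot:1 @ bit 3 → (0x23>>3)&0x1 = 0x0
mode:3 @ bit 0 → (0x23>>0)&0x7 = 0x3  ←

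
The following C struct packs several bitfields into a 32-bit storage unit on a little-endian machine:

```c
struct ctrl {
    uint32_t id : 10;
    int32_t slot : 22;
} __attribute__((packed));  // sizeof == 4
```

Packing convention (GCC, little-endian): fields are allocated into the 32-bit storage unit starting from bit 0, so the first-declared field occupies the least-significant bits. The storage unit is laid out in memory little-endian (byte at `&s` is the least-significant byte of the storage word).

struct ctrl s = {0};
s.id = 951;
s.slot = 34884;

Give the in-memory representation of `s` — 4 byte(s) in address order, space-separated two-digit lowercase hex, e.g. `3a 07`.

id:10 = 951 → 0x3b7 << 0 → word 0x000003b7
slot:22 = 34884 → 0x8844 << 10 → word 0x022113b7
word = 0x022113b7 → little-endian bytes:
  [0]=0xb7  [1]=0x13  [2]=0x21  [3]=0x02

b7 13 21 02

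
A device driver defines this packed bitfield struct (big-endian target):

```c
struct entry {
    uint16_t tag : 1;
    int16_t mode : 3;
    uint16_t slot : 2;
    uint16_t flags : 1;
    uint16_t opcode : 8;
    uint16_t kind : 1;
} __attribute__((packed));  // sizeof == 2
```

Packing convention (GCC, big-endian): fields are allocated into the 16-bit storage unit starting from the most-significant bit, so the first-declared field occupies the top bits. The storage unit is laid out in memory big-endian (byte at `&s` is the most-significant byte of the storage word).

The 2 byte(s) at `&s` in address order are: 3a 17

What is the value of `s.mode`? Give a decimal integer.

3

[0]=0x3a [1]=0x17 (big-endian) → word 0x3a17
tag [15+:1] = (word>>15) & 0x1 = 0
mode [12+:3] = (word>>12) & 0x7 = 3  ←
slot [10+:2] = (word>>10) & 0x3 = 2
flags [9+:1] = (word>>9) & 0x1 = 1
opcode [1+:8] = (word>>1) & 0xff = 11
kind [0+:1] = (word>>0) & 0x1 = 1
mode signed 3b, MSB=0: value = 3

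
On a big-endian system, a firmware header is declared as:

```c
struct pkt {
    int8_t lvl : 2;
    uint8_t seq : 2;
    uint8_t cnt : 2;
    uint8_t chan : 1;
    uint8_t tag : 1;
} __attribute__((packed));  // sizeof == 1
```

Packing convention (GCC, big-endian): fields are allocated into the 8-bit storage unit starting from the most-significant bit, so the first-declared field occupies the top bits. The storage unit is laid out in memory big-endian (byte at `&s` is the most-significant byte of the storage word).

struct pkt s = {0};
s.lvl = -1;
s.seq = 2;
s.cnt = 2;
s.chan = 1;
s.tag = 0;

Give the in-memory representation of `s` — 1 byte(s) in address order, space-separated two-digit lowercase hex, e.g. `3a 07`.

ea

[6+:2] lvl=-1 & 0x3 = 0x3; word=0xc0
[4+:2] seq=2 & 0x3 = 0x2; word=0xe0
[2+:2] cnt=2 & 0x3 = 0x2; word=0xe8
[1+:1] chan=1 & 0x1 = 0x1; word=0xea
[0+:1] tag=0 & 0x1 = 0x0; word=0xea
word = 0xea → big-endian bytes:
  [0]=0xea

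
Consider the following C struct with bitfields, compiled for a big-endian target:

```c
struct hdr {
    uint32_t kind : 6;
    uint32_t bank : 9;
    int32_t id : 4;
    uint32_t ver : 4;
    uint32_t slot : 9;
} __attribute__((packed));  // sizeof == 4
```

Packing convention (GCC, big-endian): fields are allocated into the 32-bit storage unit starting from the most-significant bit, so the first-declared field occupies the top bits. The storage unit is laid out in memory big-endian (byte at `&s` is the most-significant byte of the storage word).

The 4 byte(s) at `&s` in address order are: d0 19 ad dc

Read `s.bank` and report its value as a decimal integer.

[0]=0xd0 [1]=0x19 [2]=0xad [3]=0xdc (big-endian) → word 0xd019addc
kind:6 @ bit 26 → (0xd019addc>>26)&0x3f = 0x34
bank:9 @ bit 17 → (0xd019addc>>17)&0x1ff = 0xc  ←
id:4 @ bit 13 → (0xd019addc>>13)&0xf = 0xd
ver:4 @ bit 9 → (0xd019addc>>9)&0xf = 0x6
slot:9 @ bit 0 → (0xd019addc>>0)&0x1ff = 0x1dc

12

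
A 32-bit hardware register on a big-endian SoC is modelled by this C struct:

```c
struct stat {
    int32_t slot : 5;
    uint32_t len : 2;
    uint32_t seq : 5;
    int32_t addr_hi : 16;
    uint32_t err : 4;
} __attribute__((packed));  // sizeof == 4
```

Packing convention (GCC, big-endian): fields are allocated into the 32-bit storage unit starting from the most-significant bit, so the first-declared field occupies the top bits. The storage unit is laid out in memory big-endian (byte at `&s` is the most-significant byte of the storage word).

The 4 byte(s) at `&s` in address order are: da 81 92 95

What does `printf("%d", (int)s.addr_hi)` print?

6441

[0]=0xda [1]=0x81 [2]=0x92 [3]=0x95 (big-endian) → word 0xda819295
slot [27+:5] = (word>>27) & 0x1f = 27
len [25+:2] = (word>>25) & 0x3 = 1
seq [20+:5] = (word>>20) & 0x1f = 8
addr_hi [4+:16] = (word>>4) & 0xffff = 6441  ←
err [0+:4] = (word>>0) & 0xf = 5
addr_hi signed 16b, MSB=0: value = 6441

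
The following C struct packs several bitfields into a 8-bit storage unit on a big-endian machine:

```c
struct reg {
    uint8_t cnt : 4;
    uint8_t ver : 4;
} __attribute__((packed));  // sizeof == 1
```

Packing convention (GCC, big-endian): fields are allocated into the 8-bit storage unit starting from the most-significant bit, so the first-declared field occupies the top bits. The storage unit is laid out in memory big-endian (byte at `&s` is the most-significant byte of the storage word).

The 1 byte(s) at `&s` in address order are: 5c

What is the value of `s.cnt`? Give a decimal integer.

5

[0]=0x5c (big-endian) → word 0x5c
cnt:4 @ bit 4 → (0x5c>>4)&0xf = 0x5  ←
ver:4 @ bit 0 → (0x5c>>0)&0xf = 0xc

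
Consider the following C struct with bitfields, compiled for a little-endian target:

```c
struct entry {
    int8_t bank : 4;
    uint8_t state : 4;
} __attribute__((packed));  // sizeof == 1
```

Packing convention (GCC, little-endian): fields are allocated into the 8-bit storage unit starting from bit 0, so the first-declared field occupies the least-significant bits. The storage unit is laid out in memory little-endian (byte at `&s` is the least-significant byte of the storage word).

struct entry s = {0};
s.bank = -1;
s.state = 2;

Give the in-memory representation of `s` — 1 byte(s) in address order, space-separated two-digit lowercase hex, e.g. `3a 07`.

[0+:4] bank=-1 & 0xf = 0xf; word=0x0f
[4+:4] state=2 & 0xf = 0x2; word=0x2f
word = 0x2f → little-endian bytes:
  [0]=0x2f

2f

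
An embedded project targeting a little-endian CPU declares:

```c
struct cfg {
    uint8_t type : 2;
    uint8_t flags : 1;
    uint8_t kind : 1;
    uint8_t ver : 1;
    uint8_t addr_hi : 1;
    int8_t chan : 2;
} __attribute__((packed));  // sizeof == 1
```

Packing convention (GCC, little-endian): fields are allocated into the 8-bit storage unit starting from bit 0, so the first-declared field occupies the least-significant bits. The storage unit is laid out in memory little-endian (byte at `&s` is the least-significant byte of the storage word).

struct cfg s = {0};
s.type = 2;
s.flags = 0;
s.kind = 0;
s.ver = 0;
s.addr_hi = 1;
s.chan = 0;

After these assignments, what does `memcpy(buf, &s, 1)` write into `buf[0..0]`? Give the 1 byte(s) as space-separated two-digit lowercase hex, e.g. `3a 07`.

type:2 = 2 → 0x2 << 0 → word 0x02
flags:1 = 0 → 0x0 << 2 → word 0x02
kind:1 = 0 → 0x0 << 3 → word 0x02
ver:1 = 0 → 0x0 << 4 → word 0x02
addr_hi:1 = 1 → 0x1 << 5 → word 0x22
chan:2 = 0 → 0x0 << 6 → word 0x22
word = 0x22 → little-endian bytes:
  [0]=0x22

22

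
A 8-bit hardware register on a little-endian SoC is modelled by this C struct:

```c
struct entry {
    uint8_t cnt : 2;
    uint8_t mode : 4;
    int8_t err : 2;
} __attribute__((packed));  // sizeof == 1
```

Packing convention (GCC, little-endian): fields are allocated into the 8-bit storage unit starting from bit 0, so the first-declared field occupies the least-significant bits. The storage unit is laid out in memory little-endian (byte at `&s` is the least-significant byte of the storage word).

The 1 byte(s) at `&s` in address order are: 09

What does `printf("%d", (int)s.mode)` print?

2

[0]=0x09 (little-endian) → word 0x09
cnt:2 @ bit 0 → (0x09>>0)&0x3 = 0x1
mode:4 @ bit 2 → (0x09>>2)&0xf = 0x2  ←
err:2 @ bit 6 → (0x09>>6)&0x3 = 0x0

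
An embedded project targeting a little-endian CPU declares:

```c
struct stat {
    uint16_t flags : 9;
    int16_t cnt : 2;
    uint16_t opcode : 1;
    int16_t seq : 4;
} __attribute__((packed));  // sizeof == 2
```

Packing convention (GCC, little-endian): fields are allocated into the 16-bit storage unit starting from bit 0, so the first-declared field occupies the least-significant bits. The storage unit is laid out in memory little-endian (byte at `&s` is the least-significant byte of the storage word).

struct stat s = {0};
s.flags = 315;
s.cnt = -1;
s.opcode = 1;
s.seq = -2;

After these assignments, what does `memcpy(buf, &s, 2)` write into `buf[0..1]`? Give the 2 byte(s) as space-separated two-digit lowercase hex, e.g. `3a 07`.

[0+:9] flags=315 & 0x1ff = 0x13b; word=0x013b
[9+:2] cnt=-1 & 0x3 = 0x3; word=0x073b
[11+:1] opcode=1 & 0x1 = 0x1; word=0x0f3b
[12+:4] seq=-2 & 0xf = 0xe; word=0xef3b
word = 0xef3b → little-endian bytes:
  [0]=0x3b  [1]=0xef

3b ef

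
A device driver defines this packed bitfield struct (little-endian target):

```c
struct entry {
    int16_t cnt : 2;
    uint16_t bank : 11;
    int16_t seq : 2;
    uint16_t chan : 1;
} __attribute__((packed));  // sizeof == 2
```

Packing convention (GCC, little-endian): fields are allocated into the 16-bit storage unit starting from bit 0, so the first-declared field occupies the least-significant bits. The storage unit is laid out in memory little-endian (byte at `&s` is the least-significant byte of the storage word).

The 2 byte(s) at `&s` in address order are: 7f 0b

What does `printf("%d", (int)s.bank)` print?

735

[0]=0x7f [1]=0x0b (little-endian) → word 0x0b7f
cnt:2 @ bit 0 → (0x0b7f>>0)&0x3 = 0x3
bank:11 @ bit 2 → (0x0b7f>>2)&0x7ff = 0x2df  ←
seq:2 @ bit 13 → (0x0b7f>>13)&0x3 = 0x0
chan:1 @ bit 15 → (0x0b7f>>15)&0x1 = 0x0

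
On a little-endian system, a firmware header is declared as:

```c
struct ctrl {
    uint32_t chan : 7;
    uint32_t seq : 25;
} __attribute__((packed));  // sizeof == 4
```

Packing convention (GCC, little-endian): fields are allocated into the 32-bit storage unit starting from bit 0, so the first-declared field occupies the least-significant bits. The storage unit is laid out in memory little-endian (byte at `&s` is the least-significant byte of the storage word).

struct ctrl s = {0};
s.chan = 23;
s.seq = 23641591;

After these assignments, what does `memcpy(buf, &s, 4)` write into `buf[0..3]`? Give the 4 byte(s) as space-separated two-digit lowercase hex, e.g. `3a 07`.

97 fb 5e b4

chan:7 = 23 → 0x17 << 0 → word 0x00000017
seq:25 = 23641591 → 0x168bdf7 << 7 → word 0xb45efb97
word = 0xb45efb97 → little-endian bytes:
  [0]=0x97  [1]=0xfb  [2]=0x5e  [3]=0xb4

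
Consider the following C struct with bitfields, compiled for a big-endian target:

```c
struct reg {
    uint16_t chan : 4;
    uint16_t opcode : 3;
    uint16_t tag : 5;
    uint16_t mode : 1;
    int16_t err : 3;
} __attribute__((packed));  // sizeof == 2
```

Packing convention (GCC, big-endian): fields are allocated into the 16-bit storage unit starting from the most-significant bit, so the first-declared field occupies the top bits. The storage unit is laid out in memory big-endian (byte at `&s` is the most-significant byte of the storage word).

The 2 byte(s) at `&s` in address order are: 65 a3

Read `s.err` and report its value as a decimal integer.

3

[0]=0x65 [1]=0xa3 (big-endian) → word 0x65a3
chan:4 @ bit 12 → (0x65a3>>12)&0xf = 0x6
opcode:3 @ bit 9 → (0x65a3>>9)&0x7 = 0x2
tag:5 @ bit 4 → (0x65a3>>4)&0x1f = 0x1a
mode:1 @ bit 3 → (0x65a3>>3)&0x1 = 0x0
err:3 @ bit 0 → (0x65a3>>0)&0x7 = 0x3  ←
err signed 3b, MSB=0: value = 3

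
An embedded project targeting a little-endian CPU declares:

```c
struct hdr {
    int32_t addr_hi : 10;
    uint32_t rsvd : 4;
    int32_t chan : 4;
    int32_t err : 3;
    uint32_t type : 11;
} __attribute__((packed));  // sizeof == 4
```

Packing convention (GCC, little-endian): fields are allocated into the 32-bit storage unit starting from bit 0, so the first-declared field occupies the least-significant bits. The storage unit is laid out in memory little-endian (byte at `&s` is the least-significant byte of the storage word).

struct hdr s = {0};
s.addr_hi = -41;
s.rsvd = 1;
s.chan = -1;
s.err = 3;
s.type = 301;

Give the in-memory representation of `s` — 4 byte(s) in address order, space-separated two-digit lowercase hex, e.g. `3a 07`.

d7 c7 af 25

[0+:10] addr_hi=-41 & 0x3ff = 0x3d7; word=0x000003d7
[10+:4] rsvd=1 & 0xf = 0x1; word=0x000007d7
[14+:4] chan=-1 & 0xf = 0xf; word=0x0003c7d7
[18+:3] err=3 & 0x7 = 0x3; word=0x000fc7d7
[21+:11] type=301 & 0x7ff = 0x12d; word=0x25afc7d7
word = 0x25afc7d7 → little-endian bytes:
  [0]=0xd7  [1]=0xc7  [2]=0xaf  [3]=0x25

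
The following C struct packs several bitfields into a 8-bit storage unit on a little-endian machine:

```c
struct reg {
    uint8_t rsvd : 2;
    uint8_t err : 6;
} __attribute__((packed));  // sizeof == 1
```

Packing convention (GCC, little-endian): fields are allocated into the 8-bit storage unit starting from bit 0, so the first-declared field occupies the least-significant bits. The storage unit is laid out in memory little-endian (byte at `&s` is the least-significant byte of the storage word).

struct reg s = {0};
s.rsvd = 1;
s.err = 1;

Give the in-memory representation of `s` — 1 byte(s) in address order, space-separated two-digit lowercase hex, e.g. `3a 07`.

rsvd (2b) val=1 bits=0x1 at bit 0: 0x01
err (6b) val=1 bits=0x1 at bit 2: 0x05
word = 0x05 → little-endian bytes:
  [0]=0x05

05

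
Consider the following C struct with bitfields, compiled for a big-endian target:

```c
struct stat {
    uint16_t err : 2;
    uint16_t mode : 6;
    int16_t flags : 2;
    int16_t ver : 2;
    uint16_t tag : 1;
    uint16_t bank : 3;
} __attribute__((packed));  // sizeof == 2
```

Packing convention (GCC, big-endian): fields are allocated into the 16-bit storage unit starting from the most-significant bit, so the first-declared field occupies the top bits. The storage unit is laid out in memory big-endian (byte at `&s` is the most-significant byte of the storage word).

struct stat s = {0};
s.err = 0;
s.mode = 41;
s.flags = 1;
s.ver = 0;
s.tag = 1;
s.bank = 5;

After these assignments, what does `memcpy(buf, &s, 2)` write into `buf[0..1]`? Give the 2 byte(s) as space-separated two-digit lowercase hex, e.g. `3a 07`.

[14+:2] err=0 & 0x3 = 0x0; word=0x0000
[8+:6] mode=41 & 0x3f = 0x29; word=0x2900
[6+:2] flags=1 & 0x3 = 0x1; word=0x2940
[4+:2] ver=0 & 0x3 = 0x0; word=0x2940
[3+:1] tag=1 & 0x1 = 0x1; word=0x2948
[0+:3] bank=5 & 0x7 = 0x5; word=0x294d
word = 0x294d → big-endian bytes:
  [0]=0x29  [1]=0x4d

29 4d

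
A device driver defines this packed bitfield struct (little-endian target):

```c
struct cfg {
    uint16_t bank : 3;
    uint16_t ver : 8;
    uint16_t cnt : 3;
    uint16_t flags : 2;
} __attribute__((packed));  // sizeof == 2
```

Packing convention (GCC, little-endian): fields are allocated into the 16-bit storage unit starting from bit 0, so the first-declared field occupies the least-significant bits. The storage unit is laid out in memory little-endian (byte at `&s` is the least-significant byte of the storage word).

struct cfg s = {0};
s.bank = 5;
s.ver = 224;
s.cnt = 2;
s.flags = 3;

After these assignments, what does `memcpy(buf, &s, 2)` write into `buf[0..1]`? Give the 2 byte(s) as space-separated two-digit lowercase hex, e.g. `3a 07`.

bank:3 = 5 → 0x5 << 0 → word 0x0005
ver:8 = 224 → 0xe0 << 3 → word 0x0705
cnt:3 = 2 → 0x2 << 11 → word 0x1705
flags:2 = 3 → 0x3 << 14 → word 0xd705
word = 0xd705 → little-endian bytes:
  [0]=0x05  [1]=0xd7

05 d7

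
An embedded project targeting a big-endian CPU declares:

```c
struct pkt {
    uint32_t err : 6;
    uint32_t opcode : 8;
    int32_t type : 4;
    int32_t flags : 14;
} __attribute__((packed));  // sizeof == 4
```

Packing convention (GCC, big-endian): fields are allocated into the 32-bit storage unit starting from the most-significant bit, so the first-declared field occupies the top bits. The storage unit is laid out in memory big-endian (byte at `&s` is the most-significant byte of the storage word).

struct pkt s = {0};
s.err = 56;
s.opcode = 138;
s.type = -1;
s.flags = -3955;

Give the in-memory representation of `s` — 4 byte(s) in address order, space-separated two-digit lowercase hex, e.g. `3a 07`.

e2 2b f0 8d

err:6 = 56 → 0x38 << 26 → word 0xe0000000
opcode:8 = 138 → 0x8a << 18 → word 0xe2280000
type:4 = -1 → 0xf << 14 → word 0xe22bc000
flags:14 = -3955 → 0x308d << 0 → word 0xe22bf08d
word = 0xe22bf08d → big-endian bytes:
  [0]=0xe2  [1]=0x2b  [2]=0xf0  [3]=0x8d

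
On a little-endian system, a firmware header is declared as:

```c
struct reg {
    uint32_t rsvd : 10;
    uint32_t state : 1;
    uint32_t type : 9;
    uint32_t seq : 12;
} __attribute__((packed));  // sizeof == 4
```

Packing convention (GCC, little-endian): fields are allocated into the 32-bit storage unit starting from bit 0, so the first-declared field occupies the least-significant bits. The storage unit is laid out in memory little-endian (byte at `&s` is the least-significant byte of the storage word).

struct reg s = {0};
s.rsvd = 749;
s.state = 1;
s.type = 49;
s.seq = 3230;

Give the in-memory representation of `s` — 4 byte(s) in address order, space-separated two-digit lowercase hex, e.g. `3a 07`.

[0+:10] rsvd=749 & 0x3ff = 0x2ed; word=0x000002ed
[10+:1] state=1 & 0x1 = 0x1; word=0x000006ed
[11+:9] type=49 & 0x1ff = 0x31; word=0x00018eed
[20+:12] seq=3230 & 0xfff = 0xc9e; word=0xc9e18eed
word = 0xc9e18eed → little-endian bytes:
  [0]=0xed  [1]=0x8e  [2]=0xe1  [3]=0xc9

ed 8e e1 c9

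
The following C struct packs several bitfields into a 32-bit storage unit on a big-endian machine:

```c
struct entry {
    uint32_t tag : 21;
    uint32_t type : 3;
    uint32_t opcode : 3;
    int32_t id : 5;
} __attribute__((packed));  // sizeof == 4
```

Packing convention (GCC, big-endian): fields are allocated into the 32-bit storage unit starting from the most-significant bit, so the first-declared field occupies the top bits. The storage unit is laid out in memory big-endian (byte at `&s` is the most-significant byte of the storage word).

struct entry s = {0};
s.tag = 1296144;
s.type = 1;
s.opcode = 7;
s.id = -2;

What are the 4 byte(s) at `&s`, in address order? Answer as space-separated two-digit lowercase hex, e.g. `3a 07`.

9e 38 81 fe

tag:21 = 1296144 → 0x13c710 << 11 → word 0x9e388000
type:3 = 1 → 0x1 << 8 → word 0x9e388100
opcode:3 = 7 → 0x7 << 5 → word 0x9e3881e0
id:5 = -2 → 0x1e << 0 → word 0x9e3881fe
word = 0x9e3881fe → big-endian bytes:
  [0]=0x9e  [1]=0x38  [2]=0x81  [3]=0xfe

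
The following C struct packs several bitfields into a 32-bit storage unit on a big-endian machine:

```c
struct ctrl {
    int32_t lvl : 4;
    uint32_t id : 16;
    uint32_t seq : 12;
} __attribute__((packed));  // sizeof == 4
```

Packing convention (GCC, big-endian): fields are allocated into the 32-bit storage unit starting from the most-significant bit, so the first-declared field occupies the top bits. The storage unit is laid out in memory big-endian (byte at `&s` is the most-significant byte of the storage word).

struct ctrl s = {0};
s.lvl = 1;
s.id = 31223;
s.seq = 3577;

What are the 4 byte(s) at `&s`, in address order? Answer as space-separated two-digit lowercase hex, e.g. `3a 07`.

lvl (4b) val=1 bits=0x1 at bit 28: 0x10000000
id (16b) val=31223 bits=0x79f7 at bit 12: 0x179f7000
seq (12b) val=3577 bits=0xdf9 at bit 0: 0x179f7df9
word = 0x179f7df9 → big-endian bytes:
  [0]=0x17  [1]=0x9f  [2]=0x7d  [3]=0xf9

17 9f 7d f9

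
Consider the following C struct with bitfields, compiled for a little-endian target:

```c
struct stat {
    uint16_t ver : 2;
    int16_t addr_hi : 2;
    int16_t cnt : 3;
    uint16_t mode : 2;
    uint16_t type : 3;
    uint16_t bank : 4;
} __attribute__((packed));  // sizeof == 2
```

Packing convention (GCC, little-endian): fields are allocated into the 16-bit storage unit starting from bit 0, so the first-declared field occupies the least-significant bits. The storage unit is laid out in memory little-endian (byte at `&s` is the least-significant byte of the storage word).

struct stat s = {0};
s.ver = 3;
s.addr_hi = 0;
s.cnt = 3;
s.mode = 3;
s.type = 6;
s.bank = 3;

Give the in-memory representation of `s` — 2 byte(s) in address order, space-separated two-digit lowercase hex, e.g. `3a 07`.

[0+:2] ver=3 & 0x3 = 0x3; word=0x0003
[2+:2] addr_hi=0 & 0x3 = 0x0; word=0x0003
[4+:3] cnt=3 & 0x7 = 0x3; word=0x0033
[7+:2] mode=3 & 0x3 = 0x3; word=0x01b3
[9+:3] type=6 & 0x7 = 0x6; word=0x0db3
[12+:4] bank=3 & 0xf = 0x3; word=0x3db3
word = 0x3db3 → little-endian bytes:
  [0]=0xb3  [1]=0x3d

b3 3d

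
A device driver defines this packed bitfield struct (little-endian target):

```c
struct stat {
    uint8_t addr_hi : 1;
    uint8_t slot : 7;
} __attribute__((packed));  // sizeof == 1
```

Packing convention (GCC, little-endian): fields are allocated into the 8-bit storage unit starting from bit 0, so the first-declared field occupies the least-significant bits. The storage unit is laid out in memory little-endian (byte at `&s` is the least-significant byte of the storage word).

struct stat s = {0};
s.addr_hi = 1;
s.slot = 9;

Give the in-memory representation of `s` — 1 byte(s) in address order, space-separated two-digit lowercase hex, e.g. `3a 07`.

addr_hi:1 = 1 → 0x1 << 0 → word 0x01
slot:7 = 9 → 0x9 << 1 → word 0x13
word = 0x13 → little-endian bytes:
  [0]=0x13

13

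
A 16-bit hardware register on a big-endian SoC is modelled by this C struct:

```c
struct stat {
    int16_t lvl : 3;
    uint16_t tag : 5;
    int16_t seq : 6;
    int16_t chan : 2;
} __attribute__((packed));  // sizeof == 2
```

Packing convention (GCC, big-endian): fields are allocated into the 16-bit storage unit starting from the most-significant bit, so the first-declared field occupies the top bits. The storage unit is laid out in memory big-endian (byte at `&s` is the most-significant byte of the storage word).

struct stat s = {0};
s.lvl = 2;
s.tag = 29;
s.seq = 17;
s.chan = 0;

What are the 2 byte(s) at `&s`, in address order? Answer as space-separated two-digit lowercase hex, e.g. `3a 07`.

5d 44

[13+:3] lvl=2 & 0x7 = 0x2; word=0x4000
[8+:5] tag=29 & 0x1f = 0x1d; word=0x5d00
[2+:6] seq=17 & 0x3f = 0x11; word=0x5d44
[0+:2] chan=0 & 0x3 = 0x0; word=0x5d44
word = 0x5d44 → big-endian bytes:
  [0]=0x5d  [1]=0x44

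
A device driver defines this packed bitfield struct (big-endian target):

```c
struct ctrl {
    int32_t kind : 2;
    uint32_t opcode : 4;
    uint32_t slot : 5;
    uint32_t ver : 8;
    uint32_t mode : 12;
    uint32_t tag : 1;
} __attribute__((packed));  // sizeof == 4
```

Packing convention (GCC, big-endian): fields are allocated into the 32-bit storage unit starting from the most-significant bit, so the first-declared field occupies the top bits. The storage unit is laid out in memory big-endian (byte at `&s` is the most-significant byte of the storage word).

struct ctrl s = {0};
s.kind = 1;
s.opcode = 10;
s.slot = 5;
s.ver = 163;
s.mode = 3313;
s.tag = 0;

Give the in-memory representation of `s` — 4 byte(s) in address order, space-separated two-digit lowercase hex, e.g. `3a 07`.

[30+:2] kind=1 & 0x3 = 0x1; word=0x40000000
[26+:4] opcode=10 & 0xf = 0xa; word=0x68000000
[21+:5] slot=5 & 0x1f = 0x5; word=0x68a00000
[13+:8] ver=163 & 0xff = 0xa3; word=0x68b46000
[1+:12] mode=3313 & 0xfff = 0xcf1; word=0x68b479e2
[0+:1] tag=0 & 0x1 = 0x0; word=0x68b479e2
word = 0x68b479e2 → big-endian bytes:
  [0]=0x68  [1]=0xb4  [2]=0x79  [3]=0xe2

68 b4 79 e2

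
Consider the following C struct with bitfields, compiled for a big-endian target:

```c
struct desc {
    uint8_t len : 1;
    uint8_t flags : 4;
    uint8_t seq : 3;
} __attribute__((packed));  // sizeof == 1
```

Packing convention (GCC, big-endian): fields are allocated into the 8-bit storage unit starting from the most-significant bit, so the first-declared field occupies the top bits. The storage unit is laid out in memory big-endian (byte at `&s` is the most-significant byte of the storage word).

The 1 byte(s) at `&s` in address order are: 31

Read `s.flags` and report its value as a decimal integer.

[0]=0x31 (big-endian) → word 0x31
len [7+:1] = (word>>7) & 0x1 = 0
flags [3+:4] = (word>>3) & 0xf = 6  ←
seq [0+:3] = (word>>0) & 0x7 = 1

6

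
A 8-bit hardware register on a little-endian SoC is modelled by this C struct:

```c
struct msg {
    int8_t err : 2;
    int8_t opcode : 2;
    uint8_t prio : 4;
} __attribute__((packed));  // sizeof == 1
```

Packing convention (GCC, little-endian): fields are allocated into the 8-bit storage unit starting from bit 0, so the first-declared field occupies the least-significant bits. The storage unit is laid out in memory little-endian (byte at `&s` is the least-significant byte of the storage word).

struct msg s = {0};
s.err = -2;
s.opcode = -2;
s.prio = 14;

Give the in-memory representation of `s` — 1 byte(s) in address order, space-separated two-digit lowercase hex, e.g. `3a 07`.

err:2 = -2 → 0x2 << 0 → word 0x02
opcode:2 = -2 → 0x2 << 2 → word 0x0a
prio:4 = 14 → 0xe << 4 → word 0xea
word = 0xea → little-endian bytes:
  [0]=0xea

ea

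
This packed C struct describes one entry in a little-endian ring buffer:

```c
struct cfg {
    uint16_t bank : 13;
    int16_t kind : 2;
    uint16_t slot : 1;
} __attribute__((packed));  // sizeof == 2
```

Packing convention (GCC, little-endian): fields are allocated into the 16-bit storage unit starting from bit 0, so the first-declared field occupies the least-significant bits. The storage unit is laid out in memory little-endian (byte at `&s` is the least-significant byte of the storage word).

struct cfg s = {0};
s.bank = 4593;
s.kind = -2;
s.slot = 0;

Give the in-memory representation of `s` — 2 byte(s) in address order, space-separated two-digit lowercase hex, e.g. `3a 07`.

f1 51

bank:13 = 4593 → 0x11f1 << 0 → word 0x11f1
kind:2 = -2 → 0x2 << 13 → word 0x51f1
slot:1 = 0 → 0x0 << 15 → word 0x51f1
word = 0x51f1 → little-endian bytes:
  [0]=0xf1  [1]=0x51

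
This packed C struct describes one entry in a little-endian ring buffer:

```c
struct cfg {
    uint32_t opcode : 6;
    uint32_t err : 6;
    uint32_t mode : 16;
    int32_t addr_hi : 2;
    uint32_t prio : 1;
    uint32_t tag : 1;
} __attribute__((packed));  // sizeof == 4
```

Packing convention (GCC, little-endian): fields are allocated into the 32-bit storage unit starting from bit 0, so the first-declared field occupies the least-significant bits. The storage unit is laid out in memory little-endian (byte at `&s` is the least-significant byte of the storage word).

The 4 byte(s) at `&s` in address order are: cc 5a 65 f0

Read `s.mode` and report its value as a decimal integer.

1621

[0]=0xcc [1]=0x5a [2]=0x65 [3]=0xf0 (little-endian) → word 0xf0655acc
opcode [0+:6] = (word>>0) & 0x3f = 12
err [6+:6] = (word>>6) & 0x3f = 43
mode [12+:16] = (word>>12) & 0xffff = 1621  ←
addr_hi [28+:2] = (word>>28) & 0x3 = 3
prio [30+:1] = (word>>30) & 0x1 = 1
tag [31+:1] = (word>>31) & 0x1 = 1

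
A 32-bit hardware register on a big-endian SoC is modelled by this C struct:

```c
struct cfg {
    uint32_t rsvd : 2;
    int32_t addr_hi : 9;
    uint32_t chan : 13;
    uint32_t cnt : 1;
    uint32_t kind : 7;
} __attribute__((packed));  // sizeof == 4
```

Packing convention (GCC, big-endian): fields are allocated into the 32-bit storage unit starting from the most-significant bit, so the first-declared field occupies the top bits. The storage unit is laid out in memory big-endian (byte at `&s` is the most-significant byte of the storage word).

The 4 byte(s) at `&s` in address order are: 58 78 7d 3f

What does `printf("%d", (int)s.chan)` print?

6269

[0]=0x58 [1]=0x78 [2]=0x7d [3]=0x3f (big-endian) → word 0x58787d3f
rsvd [30+:2] = (word>>30) & 0x3 = 1
addr_hi [21+:9] = (word>>21) & 0x1ff = 195
chan [8+:13] = (word>>8) & 0x1fff = 6269  ←
cnt [7+:1] = (word>>7) & 0x1 = 0
kind [0+:7] = (word>>0) & 0x7f = 63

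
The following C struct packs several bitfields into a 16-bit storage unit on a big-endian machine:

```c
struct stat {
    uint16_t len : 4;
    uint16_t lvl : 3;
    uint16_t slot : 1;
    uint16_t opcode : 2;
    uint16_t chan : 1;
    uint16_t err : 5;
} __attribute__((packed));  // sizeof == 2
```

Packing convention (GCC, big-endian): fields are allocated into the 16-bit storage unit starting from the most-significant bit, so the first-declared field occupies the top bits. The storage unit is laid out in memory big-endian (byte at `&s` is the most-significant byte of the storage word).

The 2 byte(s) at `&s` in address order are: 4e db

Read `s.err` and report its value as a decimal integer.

[0]=0x4e [1]=0xdb (big-endian) → word 0x4edb
len [12+:4] = (word>>12) & 0xf = 4
lvl [9+:3] = (word>>9) & 0x7 = 7
slot [8+:1] = (word>>8) & 0x1 = 0
opcode [6+:2] = (word>>6) & 0x3 = 3
chan [5+:1] = (word>>5) & 0x1 = 0
err [0+:5] = (word>>0) & 0x1f = 27  ←

27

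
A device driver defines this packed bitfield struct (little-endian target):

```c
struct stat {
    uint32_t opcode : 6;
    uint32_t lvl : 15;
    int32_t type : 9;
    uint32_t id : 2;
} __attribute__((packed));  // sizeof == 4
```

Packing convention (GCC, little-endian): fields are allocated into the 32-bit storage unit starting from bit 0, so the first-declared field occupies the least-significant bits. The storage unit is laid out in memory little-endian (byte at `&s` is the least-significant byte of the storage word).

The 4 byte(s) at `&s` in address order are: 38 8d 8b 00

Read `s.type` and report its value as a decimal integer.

4

[0]=0x38 [1]=0x8d [2]=0x8b [3]=0x00 (little-endian) → word 0x008b8d38
opcode [0+:6] = (word>>0) & 0x3f = 56
lvl [6+:15] = (word>>6) & 0x7fff = 11828
type [21+:9] = (word>>21) & 0x1ff = 4  ←
id [30+:2] = (word>>30) & 0x3 = 0
type signed 9b, MSB=0: value = 4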